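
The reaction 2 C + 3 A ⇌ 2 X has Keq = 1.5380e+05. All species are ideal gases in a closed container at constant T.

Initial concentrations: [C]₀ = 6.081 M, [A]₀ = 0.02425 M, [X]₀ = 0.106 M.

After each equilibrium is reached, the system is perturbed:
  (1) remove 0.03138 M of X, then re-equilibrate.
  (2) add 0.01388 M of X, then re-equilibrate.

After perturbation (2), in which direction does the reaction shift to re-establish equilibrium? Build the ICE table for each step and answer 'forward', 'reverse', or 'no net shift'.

Q₀ = 21.31 vs Keq = 1.5380e+05 ⇒ Q<K, forward
Step 1:
                  C         A         X
  init        6.081   0.02425     0.106
  Δ        -0.01525  -0.02288   0.01525
  eq          6.066  0.001375    0.1213
  solve Keq expr → x = 0.007625; check Q = 1.5380e+05
Then remove 0.03138 M of X.
Step 2:
                  C         A         X
  init        6.066  0.001375   0.08987
  Δ       -1.6494e-04 -2.4741e-04 1.6494e-04
  eq          6.066  0.001127   0.09004
  solve Keq expr → x = 8.2471e-05; check Q = 1.5380e+05
Then add 0.01388 M of X.
Step 3:
                  C         A         X
  init        6.066  0.001127    0.1039
  Δ       7.4975e-05 1.1246e-04 -7.4975e-05
  eq          6.066   0.00124    0.1038
  solve Keq expr → x = -3.7487e-05; check Q = 1.5380e+05

Direction: reverse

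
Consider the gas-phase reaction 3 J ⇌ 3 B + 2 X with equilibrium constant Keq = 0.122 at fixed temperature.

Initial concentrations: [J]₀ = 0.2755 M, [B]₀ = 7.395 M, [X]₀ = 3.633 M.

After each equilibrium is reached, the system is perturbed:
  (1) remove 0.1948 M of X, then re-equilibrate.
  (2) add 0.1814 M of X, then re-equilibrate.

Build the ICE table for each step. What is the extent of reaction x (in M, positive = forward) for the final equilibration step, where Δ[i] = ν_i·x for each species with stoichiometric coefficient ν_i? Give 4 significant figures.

x = -0.05079 M

Q₀ = 2.5526e+05 vs Keq = 0.122 ⇒ Q>K, reverse
Step 1:
                   J          B          X
  I           0.2755      7.395      3.633
  C            4.415     -4.415     -2.943
  E             4.69       2.98     0.6897
  solve Keq expr → x = -1.472; check Q = 0.122
Then remove 0.1948 M of X.
Step 2:
                   J          B          X
  I             4.69       2.98     0.4949
  C          -0.1632     0.1632     0.1088
  E            4.527      3.143     0.6037
  solve Keq expr → x = 0.05441; check Q = 0.122
Then add 0.1814 M of X.
Step 3:
                   J          B          X
  I            4.527      3.143     0.7851
  C           0.1524    -0.1524    -0.1016
  E             4.68      2.991     0.6836
  solve Keq expr → x = -0.05079; check Q = 0.122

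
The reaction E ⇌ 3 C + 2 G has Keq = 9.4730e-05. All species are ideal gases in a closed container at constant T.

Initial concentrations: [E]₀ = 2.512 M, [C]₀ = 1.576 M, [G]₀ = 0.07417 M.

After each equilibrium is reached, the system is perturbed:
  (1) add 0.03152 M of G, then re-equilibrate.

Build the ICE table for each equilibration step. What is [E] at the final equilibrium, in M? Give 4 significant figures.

Q₀ = 0.008572 vs Keq = 9.4730e-05 ⇒ Q>K, reverse
Step 1:
                  E         C         G
  init        2.512     1.576   0.07417
  Δ         0.03276  -0.09829  -0.06553
  eq          2.545     1.478  0.008643
  solve Keq expr → x = -0.03276; check Q = 9.4730e-05
Then add 0.03152 M of G.
Step 2:
                  E         C         G
  init        2.545     1.478   0.04016
  Δ         0.01553   -0.0466  -0.03107
  eq           2.56     1.431  0.009097
  solve Keq expr → x = -0.01553; check Q = 9.4730e-05

[E]_eq = 2.56 M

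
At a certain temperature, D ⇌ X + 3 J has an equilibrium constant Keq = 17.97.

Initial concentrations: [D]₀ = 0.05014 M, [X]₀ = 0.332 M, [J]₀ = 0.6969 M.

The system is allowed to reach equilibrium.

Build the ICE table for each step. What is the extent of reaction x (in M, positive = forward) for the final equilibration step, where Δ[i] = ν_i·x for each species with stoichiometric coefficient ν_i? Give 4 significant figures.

x = 0.03901 M

Q₀ = 2.241 vs Keq = 17.97 ⇒ Q<K, forward
Step 1:
                  D         X         J
  I         0.05014     0.332    0.6969
  C        -0.03901   0.03901     0.117
  E         0.01113     0.371    0.8139
  solve Keq expr → x = 0.03901; check Q = 17.97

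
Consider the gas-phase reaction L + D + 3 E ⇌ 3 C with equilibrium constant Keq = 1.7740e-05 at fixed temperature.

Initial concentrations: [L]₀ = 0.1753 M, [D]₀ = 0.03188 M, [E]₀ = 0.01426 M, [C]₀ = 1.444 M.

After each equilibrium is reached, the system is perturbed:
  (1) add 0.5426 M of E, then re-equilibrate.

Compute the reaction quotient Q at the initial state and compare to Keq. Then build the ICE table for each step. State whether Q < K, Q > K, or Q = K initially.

Q₀ = 1.8580e+08; Q > K (proceeds reverse)

Q₀ = 1.8580e+08 vs Keq = 1.7740e-05 ⇒ Q>K, reverse
Step 1:
                    L           D           E           C
  Initial      0.1753     0.03188     0.01426       1.444
  Change       0.4728      0.4728       1.418      -1.418
  Equil        0.6481      0.5046       1.433     0.02574
  solve Keq expr → x = -0.4728; check Q = 1.7740e-05
Then add 0.5426 M of E.
Step 2:
                    L           D           E           C
  Initial      0.6481      0.5046       1.975     0.02574
  Change     -0.00315    -0.00315   -0.009449    0.009449
  Equil        0.6449      0.5015       1.966     0.03519
  solve Keq expr → x = 0.00315; check Q = 1.7740e-05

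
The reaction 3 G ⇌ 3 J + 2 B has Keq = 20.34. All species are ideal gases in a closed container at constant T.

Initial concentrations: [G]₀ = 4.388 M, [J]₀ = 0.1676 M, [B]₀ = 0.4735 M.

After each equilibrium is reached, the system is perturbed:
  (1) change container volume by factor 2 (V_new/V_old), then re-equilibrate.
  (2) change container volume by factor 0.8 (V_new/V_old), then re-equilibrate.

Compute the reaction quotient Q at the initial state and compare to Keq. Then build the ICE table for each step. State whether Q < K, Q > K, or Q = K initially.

Q₀ = 1.2493e-05; Q < K (proceeds forward)

Q₀ = 1.2493e-05 vs Keq = 20.34 ⇒ Q<K, forward
Step 1:
                   G          J          B
  I            4.388     0.1676     0.4735
  C           -2.635      2.635      1.757
  E            1.753      2.803       2.23
  solve Keq expr → x = 0.8784; check Q = 20.34
Then change container volume by factor 2 (V_new/V_old).
Step 2:
                   G          J          B
  I           0.8764      1.401      1.115
  C          -0.1977     0.1977     0.1318
  E           0.6787      1.599      1.247
  solve Keq expr → x = 0.0659; check Q = 20.34
Then change container volume by factor 0.8 (V_new/V_old).
Step 3:
                   G          J          B
  I           0.8484      1.999      1.559
  C          0.07715   -0.07715   -0.05143
  E           0.9255      1.922      1.507
  solve Keq expr → x = -0.02572; check Q = 20.34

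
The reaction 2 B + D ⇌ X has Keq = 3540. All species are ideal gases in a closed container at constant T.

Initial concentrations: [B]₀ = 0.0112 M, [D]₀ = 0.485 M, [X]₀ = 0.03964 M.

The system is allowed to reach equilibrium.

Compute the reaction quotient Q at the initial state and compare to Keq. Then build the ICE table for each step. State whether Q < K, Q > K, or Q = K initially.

Q₀ = 651.6 vs Keq = 3540 ⇒ Q<K, forward
Step 1:
                  B         D         X
  I          0.0112     0.485   0.03964
  C       -0.006195 -0.003097  0.003097
  E        0.005005    0.4819   0.04274
  solve Keq expr → x = 0.003097; check Q = 3540

Q₀ = 651.6; Q < K (proceeds forward)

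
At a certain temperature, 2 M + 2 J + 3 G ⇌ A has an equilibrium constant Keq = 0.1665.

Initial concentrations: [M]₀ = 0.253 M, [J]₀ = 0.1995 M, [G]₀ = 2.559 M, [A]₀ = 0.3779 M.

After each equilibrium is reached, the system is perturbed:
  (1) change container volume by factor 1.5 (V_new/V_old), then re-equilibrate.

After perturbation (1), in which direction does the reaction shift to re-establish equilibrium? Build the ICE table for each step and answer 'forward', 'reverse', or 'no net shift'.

Q₀ = 8.852 vs Keq = 0.1665 ⇒ Q>K, reverse
Step 1:
                    M           J           G           A
  I             0.253      0.1995       2.559      0.3779
  C            0.2637      0.2637      0.3956     -0.1319
  E            0.5167      0.4632       2.955       0.246
  solve Keq expr → x = -0.1319; check Q = 0.1665
Then change container volume by factor 1.5 (V_new/V_old).
Step 2:
                    M           J           G           A
  I            0.3445      0.3088        1.97       0.164
  C            0.1489      0.1489      0.2234    -0.07445
  E            0.4934      0.4577       2.193     0.08957
  solve Keq expr → x = -0.07445; check Q = 0.1665

Direction: reverse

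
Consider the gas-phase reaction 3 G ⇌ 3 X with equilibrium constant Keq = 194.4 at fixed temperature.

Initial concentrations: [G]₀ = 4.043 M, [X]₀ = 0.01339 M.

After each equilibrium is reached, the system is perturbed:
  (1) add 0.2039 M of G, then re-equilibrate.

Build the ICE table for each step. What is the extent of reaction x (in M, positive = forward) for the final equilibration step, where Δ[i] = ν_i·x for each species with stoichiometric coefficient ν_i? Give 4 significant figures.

x = 0.05796 M

Q₀ = 3.6327e-08 vs Keq = 194.4 ⇒ Q<K, forward
Step 1:
                   G          X
  init         4.043    0.01339
  Δ           -3.446      3.446
  eq          0.5971      3.459
  solve Keq expr → x = 1.149; check Q = 194.4
Then add 0.2039 M of G.
Step 2:
                   G          X
  init         0.801      3.459
  Δ          -0.1739     0.1739
  eq          0.6272      3.633
  solve Keq expr → x = 0.05796; check Q = 194.4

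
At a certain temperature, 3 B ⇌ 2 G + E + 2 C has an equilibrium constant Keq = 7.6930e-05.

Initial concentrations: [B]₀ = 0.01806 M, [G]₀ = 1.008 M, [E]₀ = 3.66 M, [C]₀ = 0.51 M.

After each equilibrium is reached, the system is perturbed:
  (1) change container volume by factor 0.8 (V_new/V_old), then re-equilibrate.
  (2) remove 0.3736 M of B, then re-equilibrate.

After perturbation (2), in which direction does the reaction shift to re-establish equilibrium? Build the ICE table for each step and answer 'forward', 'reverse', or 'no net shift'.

Direction: reverse

Q₀ = 1.6421e+05 vs Keq = 7.6930e-05 ⇒ Q>K, reverse
Step 1:
                   B          G          E          C
  Initial    0.01806      1.008       3.66       0.51
  Change      0.7554    -0.5036    -0.2518    -0.5036
  Equil       0.7734     0.5044      3.408   0.006407
  solve Keq expr → x = -0.2518; check Q = 7.6930e-05
Then change container volume by factor 0.8 (V_new/V_old).
Step 2:
                   B          G          E          C
  Initial     0.9668     0.6305       4.26   0.008009
  Change    0.002343  -0.001562 -7.8094e-04  -0.001562
  Equil       0.9692     0.6289      4.259   0.006447
  solve Keq expr → x = -7.8094e-04; check Q = 7.6930e-05
Then remove 0.3736 M of B.
Step 3:
                   B          G          E          C
  Initial     0.5956     0.6289      4.259   0.006447
  Change    0.004928  -0.003286  -0.001643  -0.003286
  Equil       0.6005     0.6257      4.258   0.003161
  solve Keq expr → x = -0.001643; check Q = 7.6930e-05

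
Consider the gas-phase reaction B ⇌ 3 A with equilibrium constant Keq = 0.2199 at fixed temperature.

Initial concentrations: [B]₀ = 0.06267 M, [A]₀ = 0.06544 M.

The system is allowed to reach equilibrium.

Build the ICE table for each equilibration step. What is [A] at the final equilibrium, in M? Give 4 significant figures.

Q₀ = 0.004472 vs Keq = 0.2199 ⇒ Q<K, forward
Step 1:
                   B          A
  init       0.06267    0.06544
  Δ          -0.0373     0.1119
  eq         0.02537     0.1773
  solve Keq expr → x = 0.0373; check Q = 0.2199

[A]_eq = 0.1773 M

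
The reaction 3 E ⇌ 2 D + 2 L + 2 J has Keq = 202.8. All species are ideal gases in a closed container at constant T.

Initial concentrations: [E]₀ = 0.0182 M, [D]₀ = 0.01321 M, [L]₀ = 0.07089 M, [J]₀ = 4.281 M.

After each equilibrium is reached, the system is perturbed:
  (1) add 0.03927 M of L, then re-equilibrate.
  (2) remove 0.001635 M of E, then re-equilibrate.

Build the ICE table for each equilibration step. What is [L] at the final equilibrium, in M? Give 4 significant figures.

[L]_eq = 0.1161 M

Q₀ = 2.666 vs Keq = 202.8 ⇒ Q<K, forward
Step 1:
                  E         D         L         J
  I          0.0182   0.01321   0.07089     4.281
  C        -0.01189  0.007924  0.007924  0.007924
  E        0.006314   0.02113   0.07881     4.289
  solve Keq expr → x = 0.003962; check Q = 202.8
Then add 0.03927 M of L.
Step 2:
                  E         D         L         J
  I        0.006314   0.02113    0.1181     4.289
  C        0.001619 -0.001079 -0.001079 -0.001079
  E        0.007933   0.02005     0.117     4.288
  solve Keq expr → x = -5.3972e-04; check Q = 202.8
Then remove 0.001635 M of E.
Step 3:
                  E         D         L         J
  I        0.006298   0.02005     0.117     4.288
  C        0.001354 -9.0292e-04 -9.0292e-04 -9.0292e-04
  E        0.007652   0.01915    0.1161     4.287
  solve Keq expr → x = -4.5146e-04; check Q = 202.8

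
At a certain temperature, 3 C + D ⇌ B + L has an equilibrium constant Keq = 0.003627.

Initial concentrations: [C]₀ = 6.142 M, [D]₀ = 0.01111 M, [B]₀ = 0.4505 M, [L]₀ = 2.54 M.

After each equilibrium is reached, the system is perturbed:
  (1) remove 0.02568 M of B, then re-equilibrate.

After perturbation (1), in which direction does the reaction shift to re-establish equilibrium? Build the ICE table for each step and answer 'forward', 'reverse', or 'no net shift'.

Q₀ = 0.4445 vs Keq = 0.003627 ⇒ Q>K, reverse
Step 1:
                    C           D           B           L
  Initial       6.142     0.01111      0.4505        2.54
  Change       0.8588      0.2863     -0.2863     -0.2863
  Equil         7.001      0.2974      0.1642       2.254
  solve Keq expr → x = -0.2863; check Q = 0.003627
Then remove 0.02568 M of B.
Step 2:
                    C           D           B           L
  Initial       7.001      0.2974      0.1385       2.254
  Change     -0.04233    -0.01411     0.01411     0.01411
  Equil         6.959      0.2833      0.1527       2.268
  solve Keq expr → x = 0.01411; check Q = 0.003627

Direction: forward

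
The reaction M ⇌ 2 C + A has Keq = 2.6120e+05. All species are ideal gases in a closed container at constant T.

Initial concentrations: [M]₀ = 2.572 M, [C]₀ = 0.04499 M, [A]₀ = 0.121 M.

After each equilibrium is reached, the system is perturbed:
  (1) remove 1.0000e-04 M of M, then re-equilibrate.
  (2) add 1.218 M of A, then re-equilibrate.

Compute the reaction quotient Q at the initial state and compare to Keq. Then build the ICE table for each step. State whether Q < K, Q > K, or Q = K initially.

Q₀ = 9.5224e-05 vs Keq = 2.6120e+05 ⇒ Q<K, forward
Step 1:
                    M           C           A
  I             2.572     0.04499       0.121
  C            -2.572       5.143       2.572
  E        2.7752e-04       5.188       2.693
  solve Keq expr → x = 2.572; check Q = 2.6120e+05
Then remove 1.0000e-04 M of M.
Step 2:
                    M           C           A
  I        1.7752e-04       5.188       2.693
  C        9.9968e-05 -1.9994e-04 -9.9968e-05
  E        2.7749e-04       5.188       2.693
  solve Keq expr → x = -9.9968e-05; check Q = 2.6120e+05
Then add 1.218 M of A.
Step 3:
                    M           C           A
  I        2.7749e-04       5.188       3.911
  C        1.2547e-04 -2.5094e-04 -1.2547e-04
  E        4.0295e-04       5.188        3.91
  solve Keq expr → x = -1.2547e-04; check Q = 2.6120e+05

Q₀ = 9.5224e-05; Q < K (proceeds forward)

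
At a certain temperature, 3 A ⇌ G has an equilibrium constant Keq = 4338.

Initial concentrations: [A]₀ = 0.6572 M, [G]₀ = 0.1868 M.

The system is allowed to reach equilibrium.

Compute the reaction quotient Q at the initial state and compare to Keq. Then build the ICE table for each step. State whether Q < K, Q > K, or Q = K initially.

Q₀ = 0.6581 vs Keq = 4338 ⇒ Q<K, forward
Step 1:
                  A         G
  Initial    0.6572    0.1868
  Change    -0.6124    0.2041
  Equil     0.04483    0.3909
  solve Keq expr → x = 0.2041; check Q = 4338

Q₀ = 0.6581; Q < K (proceeds forward)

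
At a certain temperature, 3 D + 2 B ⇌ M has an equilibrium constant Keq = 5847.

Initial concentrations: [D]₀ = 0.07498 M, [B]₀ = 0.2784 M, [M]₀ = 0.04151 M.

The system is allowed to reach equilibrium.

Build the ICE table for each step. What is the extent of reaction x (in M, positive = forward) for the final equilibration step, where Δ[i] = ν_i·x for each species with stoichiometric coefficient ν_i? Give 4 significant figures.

Q₀ = 1271 vs Keq = 5847 ⇒ Q<K, forward
Step 1:
                  D         B         M
  init      0.07498    0.2784   0.04151
  Δ        -0.02505   -0.0167  0.008349
  eq        0.04993    0.2617   0.04986
  solve Keq expr → x = 0.008349; check Q = 5847

x = 0.008349 M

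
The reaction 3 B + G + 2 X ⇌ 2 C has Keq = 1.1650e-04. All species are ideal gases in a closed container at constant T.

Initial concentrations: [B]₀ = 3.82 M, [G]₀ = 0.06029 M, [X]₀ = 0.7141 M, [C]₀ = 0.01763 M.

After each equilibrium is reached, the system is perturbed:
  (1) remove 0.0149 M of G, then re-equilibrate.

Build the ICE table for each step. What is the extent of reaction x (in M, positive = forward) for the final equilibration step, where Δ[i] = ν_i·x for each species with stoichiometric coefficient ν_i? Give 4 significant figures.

Q₀ = 1.8136e-04 vs Keq = 1.1650e-04 ⇒ Q>K, reverse
Step 1:
                   B          G          X          C
  init          3.82    0.06029     0.7141    0.01763
  Δ         0.004831    0.00161   0.003221  -0.003221
  eq           3.825     0.0619     0.7173    0.01441
  solve Keq expr → x = -0.00161; check Q = 1.1650e-04
Then remove 0.0149 M of G.
Step 2:
                   B          G          X          C
  init         3.825      0.047     0.7173    0.01441
  Δ         0.002547 8.4893e-04   0.001698  -0.001698
  eq           3.827    0.04785      0.719    0.01271
  solve Keq expr → x = -8.4893e-04; check Q = 1.1650e-04

x = -8.4893e-04 M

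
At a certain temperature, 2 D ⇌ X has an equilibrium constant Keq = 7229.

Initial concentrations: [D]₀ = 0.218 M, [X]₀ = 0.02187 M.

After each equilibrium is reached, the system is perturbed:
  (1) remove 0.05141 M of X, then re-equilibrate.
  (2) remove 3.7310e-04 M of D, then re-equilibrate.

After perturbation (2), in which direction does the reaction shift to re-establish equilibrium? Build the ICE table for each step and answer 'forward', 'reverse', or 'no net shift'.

Q₀ = 0.4602 vs Keq = 7229 ⇒ Q<K, forward
Step 1:
                  D         X
  I           0.218   0.02187
  C         -0.2138    0.1069
  E         0.00422    0.1288
  solve Keq expr → x = 0.1069; check Q = 7229
Then remove 0.05141 M of X.
Step 2:
                  D         X
  I         0.00422   0.07735
  C       -9.3938e-04 4.6969e-04
  E        0.003281   0.07782
  solve Keq expr → x = 4.6969e-04; check Q = 7229
Then remove 3.7310e-04 M of D.
Step 3:
                  D         X
  I        0.002908   0.07782
  C       3.6921e-04 -1.8460e-04
  E        0.003277   0.07763
  solve Keq expr → x = -1.8460e-04; check Q = 7229

Direction: reverse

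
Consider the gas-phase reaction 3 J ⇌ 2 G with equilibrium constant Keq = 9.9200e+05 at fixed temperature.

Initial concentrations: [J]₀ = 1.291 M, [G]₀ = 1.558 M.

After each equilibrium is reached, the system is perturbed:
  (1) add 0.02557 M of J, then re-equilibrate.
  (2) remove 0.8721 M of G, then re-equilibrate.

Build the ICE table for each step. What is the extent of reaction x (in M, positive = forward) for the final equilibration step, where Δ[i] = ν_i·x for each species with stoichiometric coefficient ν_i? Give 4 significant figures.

Q₀ = 1.128 vs Keq = 9.9200e+05 ⇒ Q<K, forward
Step 1:
                   J          G
  init         1.291      1.558
  Δ           -1.273     0.8487
  eq         0.01801      2.407
  solve Keq expr → x = 0.4243; check Q = 9.9200e+05
Then add 0.02557 M of J.
Step 2:
                   J          G
  init       0.04358      2.407
  Δ         -0.02549    0.01699
  eq         0.01809      2.424
  solve Keq expr → x = 0.008495; check Q = 9.9200e+05
Then remove 0.8721 M of G.
Step 3:
                   J          G
  init       0.01809      1.552
  Δ        -0.004636    0.00309
  eq         0.01346      1.555
  solve Keq expr → x = 0.001545; check Q = 9.9200e+05

x = 0.001545 M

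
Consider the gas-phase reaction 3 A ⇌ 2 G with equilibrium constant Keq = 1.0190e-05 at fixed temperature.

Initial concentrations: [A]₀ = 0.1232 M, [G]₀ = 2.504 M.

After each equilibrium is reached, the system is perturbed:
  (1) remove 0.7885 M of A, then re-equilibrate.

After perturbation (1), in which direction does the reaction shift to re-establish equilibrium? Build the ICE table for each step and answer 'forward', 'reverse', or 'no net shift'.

Q₀ = 3353 vs Keq = 1.0190e-05 ⇒ Q>K, reverse
Step 1:
                    A           G
  I            0.1232       2.504
  C              3.72       -2.48
  E             3.843     0.02405
  solve Keq expr → x = -1.24; check Q = 1.0190e-05
Then remove 0.7885 M of A.
Step 2:
                    A           G
  I             3.055     0.02405
  C           0.01038   -0.006921
  E             3.065     0.01713
  solve Keq expr → x = -0.00346; check Q = 1.0190e-05

Direction: reverse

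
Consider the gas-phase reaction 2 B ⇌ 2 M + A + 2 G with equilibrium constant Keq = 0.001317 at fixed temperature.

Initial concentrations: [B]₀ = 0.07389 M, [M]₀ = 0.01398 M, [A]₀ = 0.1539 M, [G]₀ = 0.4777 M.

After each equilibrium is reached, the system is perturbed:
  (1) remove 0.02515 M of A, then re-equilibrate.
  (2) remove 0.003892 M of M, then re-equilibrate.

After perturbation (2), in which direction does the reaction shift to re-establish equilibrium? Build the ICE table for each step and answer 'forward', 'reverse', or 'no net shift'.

Q₀ = 0.001257 vs Keq = 0.001317 ⇒ Q<K, forward
Step 1:
                  B         M         A         G
  init      0.07389   0.01398    0.1539    0.4777
  Δ       -2.6378e-04 2.6378e-04 1.3189e-04 2.6378e-04
  eq        0.07363   0.01424     0.154     0.478
  solve Keq expr → x = 1.3189e-04; check Q = 0.001317
Then remove 0.02515 M of A.
Step 2:
                  B         M         A         G
  init      0.07363   0.01424    0.1289     0.478
  Δ       -0.001043  0.001043 5.2148e-04  0.001043
  eq        0.07258   0.01529    0.1294     0.479
  solve Keq expr → x = 5.2148e-04; check Q = 0.001317
Then remove 0.003892 M of M.
Step 3:
                  B         M         A         G
  init      0.07258   0.01139    0.1294     0.479
  Δ       -0.003067  0.003067  0.001534  0.003067
  eq        0.06952   0.01446    0.1309    0.4821
  solve Keq expr → x = 0.001534; check Q = 0.001317

Direction: forward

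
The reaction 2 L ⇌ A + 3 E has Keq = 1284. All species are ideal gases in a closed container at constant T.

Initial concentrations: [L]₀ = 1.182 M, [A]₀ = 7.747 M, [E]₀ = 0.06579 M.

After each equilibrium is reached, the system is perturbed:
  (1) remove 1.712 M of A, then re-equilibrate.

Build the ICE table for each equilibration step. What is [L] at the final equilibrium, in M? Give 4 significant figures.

[L]_eq = 0.1471 M

Q₀ = 0.001579 vs Keq = 1284 ⇒ Q<K, forward
Step 1:
                  L         A         E
  I           1.182     7.747   0.06579
  C           -1.02    0.5101      1.53
  E          0.1617     8.257     1.596
  solve Keq expr → x = 0.5101; check Q = 1284
Then remove 1.712 M of A.
Step 2:
                  L         A         E
  I          0.1617     6.545     1.596
  C        -0.01467  0.007334     0.022
  E          0.1471     6.552     1.618
  solve Keq expr → x = 0.007334; check Q = 1284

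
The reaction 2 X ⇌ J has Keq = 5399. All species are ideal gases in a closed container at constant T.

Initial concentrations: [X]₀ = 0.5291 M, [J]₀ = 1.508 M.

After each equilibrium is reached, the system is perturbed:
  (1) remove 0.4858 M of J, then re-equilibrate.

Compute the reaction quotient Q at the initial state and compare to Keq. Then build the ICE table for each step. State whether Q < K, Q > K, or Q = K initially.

Q₀ = 5.387; Q < K (proceeds forward)

Q₀ = 5.387 vs Keq = 5399 ⇒ Q<K, forward
Step 1:
                  X         J
  Initial    0.5291     1.508
  Change     -0.511    0.2555
  Equil     0.01807     1.764
  solve Keq expr → x = 0.2555; check Q = 5399
Then remove 0.4858 M of J.
Step 2:
                  X         J
  Initial   0.01807     1.278
  Change  -0.002681  0.001341
  Equil     0.01539     1.279
  solve Keq expr → x = 0.001341; check Q = 5399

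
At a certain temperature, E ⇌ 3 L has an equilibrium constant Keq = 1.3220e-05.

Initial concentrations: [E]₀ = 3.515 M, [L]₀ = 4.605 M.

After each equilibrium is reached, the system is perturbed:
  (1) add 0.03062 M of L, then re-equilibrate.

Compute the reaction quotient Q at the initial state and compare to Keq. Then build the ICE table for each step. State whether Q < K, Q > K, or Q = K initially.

Q₀ = 27.78; Q > K (proceeds reverse)

Q₀ = 27.78 vs Keq = 1.3220e-05 ⇒ Q>K, reverse
Step 1:
                   E          L
  Initial      3.515      4.605
  Change       1.521     -4.564
  Equil        5.036    0.04053
  solve Keq expr → x = -1.521; check Q = 1.3220e-05
Then add 0.03062 M of L.
Step 2:
                   E          L
  Initial      5.036    0.07115
  Change      0.0102   -0.03059
  Equil        5.047    0.04056
  solve Keq expr → x = -0.0102; check Q = 1.3220e-05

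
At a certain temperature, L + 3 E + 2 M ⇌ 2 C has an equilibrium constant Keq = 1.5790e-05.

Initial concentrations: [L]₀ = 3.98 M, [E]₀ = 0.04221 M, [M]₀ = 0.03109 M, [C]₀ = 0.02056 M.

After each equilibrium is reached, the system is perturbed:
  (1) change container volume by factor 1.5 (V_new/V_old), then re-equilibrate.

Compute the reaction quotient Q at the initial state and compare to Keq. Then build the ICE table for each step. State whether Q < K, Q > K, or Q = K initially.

Q₀ = 1461 vs Keq = 1.5790e-05 ⇒ Q>K, reverse
Step 1:
                   L          E          M          C
  init          3.98    0.04221    0.03109    0.02056
  Δ          0.01028    0.03083    0.02055   -0.02055
  eq            3.99    0.07304    0.05164 8.0913e-06
  solve Keq expr → x = -0.01028; check Q = 1.5790e-05
Then change container volume by factor 1.5 (V_new/V_old).
Step 2:
                   L          E          M          C
  init          2.66    0.04869    0.03443 5.3942e-06
  Δ       1.4981e-06 4.4943e-06 2.9962e-06 -2.9962e-06
  eq            2.66     0.0487    0.03443 2.3980e-06
  solve Keq expr → x = -1.4981e-06; check Q = 1.5790e-05

Q₀ = 1461; Q > K (proceeds reverse)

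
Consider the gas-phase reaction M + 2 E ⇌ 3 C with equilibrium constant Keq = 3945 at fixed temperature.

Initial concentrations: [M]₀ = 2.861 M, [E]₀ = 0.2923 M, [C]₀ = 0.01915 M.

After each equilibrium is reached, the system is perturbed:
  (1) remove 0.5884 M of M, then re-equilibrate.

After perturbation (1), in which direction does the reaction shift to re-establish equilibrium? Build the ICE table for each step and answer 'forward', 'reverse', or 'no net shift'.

Q₀ = 2.8730e-05 vs Keq = 3945 ⇒ Q<K, forward
Step 1:
                    M           E           C
  I             2.861      0.2923     0.01915
  C           -0.1447     -0.2894       0.434
  E             2.716    0.002947      0.4532
  solve Keq expr → x = 0.1447; check Q = 3945
Then remove 0.5884 M of M.
Step 2:
                    M           E           C
  I             2.128    0.002947      0.4532
  C        1.8813e-04  3.7625e-04 -5.6438e-04
  E             2.128    0.003323      0.4526
  solve Keq expr → x = -1.8813e-04; check Q = 3945

Direction: reverse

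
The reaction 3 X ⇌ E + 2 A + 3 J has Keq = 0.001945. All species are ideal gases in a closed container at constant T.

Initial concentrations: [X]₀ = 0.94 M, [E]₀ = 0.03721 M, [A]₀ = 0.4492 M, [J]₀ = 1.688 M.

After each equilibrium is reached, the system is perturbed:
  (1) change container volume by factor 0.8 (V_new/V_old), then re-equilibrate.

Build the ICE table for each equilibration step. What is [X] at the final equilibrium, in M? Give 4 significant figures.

[X]_eq = 1.307 M

Q₀ = 0.04348 vs Keq = 0.001945 ⇒ Q>K, reverse
Step 1:
                    X           E           A           J
  init           0.94     0.03721      0.4492       1.688
  Δ            0.1004    -0.03346    -0.06693     -0.1004
  eq             1.04    0.003746      0.3823       1.588
  solve Keq expr → x = -0.03346; check Q = 0.001945
Then change container volume by factor 0.8 (V_new/V_old).
Step 2:
                    X           E           A           J
  init            1.3    0.004682      0.4778       1.985
  Δ          0.006537   -0.002179   -0.004358   -0.006537
  eq            1.307    0.002503      0.4735       1.978
  solve Keq expr → x = -0.002179; check Q = 0.001945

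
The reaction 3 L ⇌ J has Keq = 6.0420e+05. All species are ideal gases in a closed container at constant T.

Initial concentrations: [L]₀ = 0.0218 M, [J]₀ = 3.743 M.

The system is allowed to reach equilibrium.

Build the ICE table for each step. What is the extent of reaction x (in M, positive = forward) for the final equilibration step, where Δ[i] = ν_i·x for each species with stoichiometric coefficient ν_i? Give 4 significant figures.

x = 0.001144 M

Q₀ = 3.6129e+05 vs Keq = 6.0420e+05 ⇒ Q<K, forward
Step 1:
                    L           J
  init         0.0218       3.743
  Δ         -0.003432    0.001144
  eq          0.01837       3.744
  solve Keq expr → x = 0.001144; check Q = 6.0420e+05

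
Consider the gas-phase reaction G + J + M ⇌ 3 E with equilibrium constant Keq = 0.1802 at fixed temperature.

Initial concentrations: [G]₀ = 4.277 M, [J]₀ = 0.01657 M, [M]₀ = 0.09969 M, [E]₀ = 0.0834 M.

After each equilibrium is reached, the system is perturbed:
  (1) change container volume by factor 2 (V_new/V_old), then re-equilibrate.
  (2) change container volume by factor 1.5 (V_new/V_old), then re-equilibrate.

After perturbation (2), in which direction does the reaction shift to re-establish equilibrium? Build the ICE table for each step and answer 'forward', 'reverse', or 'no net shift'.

Direction: no net shift

Q₀ = 0.08211 vs Keq = 0.1802 ⇒ Q<K, forward
Step 1:
                    G           J           M           E
  Initial       4.277     0.01657     0.09969      0.0834
  Change    -0.004349   -0.004349   -0.004349     0.01305
  Equil         4.273     0.01222     0.09534     0.09645
  solve Keq expr → x = 0.004349; check Q = 0.1802
Then change container volume by factor 2 (V_new/V_old).
Step 2:
                    G           J           M           E
  Initial       2.136    0.006111     0.04767     0.04822
  Change            0           0           0           0
  Equil         2.136    0.006111     0.04767     0.04822
  solve Keq expr → x = 0; check Q = 0.1802
Then change container volume by factor 1.5 (V_new/V_old).
Step 3:
                    G           J           M           E
  Initial       1.424    0.004074     0.03178     0.03215
  Change            0           0           0           0
  Equil         1.424    0.004074     0.03178     0.03215
  solve Keq expr → x = 0; check Q = 0.1802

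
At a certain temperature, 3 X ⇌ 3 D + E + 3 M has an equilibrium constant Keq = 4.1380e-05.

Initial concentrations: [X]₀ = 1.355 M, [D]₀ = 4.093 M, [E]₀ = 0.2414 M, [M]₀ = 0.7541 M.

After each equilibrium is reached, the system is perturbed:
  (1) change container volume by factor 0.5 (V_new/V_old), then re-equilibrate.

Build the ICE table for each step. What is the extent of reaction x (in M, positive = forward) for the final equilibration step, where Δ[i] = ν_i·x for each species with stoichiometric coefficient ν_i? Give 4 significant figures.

Q₀ = 2.853 vs Keq = 4.1380e-05 ⇒ Q>K, reverse
Step 1:
                  X         D         E         M
  Initial     1.355     4.093    0.2414    0.7541
  Change     0.6739   -0.6739   -0.2246   -0.6739
  Equil       2.029     3.419   0.01676   0.08019
  solve Keq expr → x = -0.2246; check Q = 4.1380e-05
Then change container volume by factor 0.5 (V_new/V_old).
Step 2:
                  X         D         E         M
  Initial     4.058     6.838   0.03353    0.1604
  Change     0.0666   -0.0666   -0.0222   -0.0666
  Equil       4.124     6.772   0.01133   0.09379
  solve Keq expr → x = -0.0222; check Q = 4.1380e-05

x = -0.0222 M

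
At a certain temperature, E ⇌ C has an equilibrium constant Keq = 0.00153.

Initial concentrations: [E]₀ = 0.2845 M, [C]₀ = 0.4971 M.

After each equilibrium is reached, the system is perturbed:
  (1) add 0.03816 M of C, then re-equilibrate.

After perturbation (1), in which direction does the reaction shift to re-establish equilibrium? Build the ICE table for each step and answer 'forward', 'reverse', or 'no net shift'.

Q₀ = 1.747 vs Keq = 0.00153 ⇒ Q>K, reverse
Step 1:
                  E         C
  Initial    0.2845    0.4971
  Change     0.4959   -0.4959
  Equil      0.7804  0.001194
  solve Keq expr → x = -0.4959; check Q = 0.00153
Then add 0.03816 M of C.
Step 2:
                  E         C
  Initial    0.7804   0.03935
  Change     0.0381   -0.0381
  Equil      0.8185  0.001252
  solve Keq expr → x = -0.0381; check Q = 0.00153

Direction: reverse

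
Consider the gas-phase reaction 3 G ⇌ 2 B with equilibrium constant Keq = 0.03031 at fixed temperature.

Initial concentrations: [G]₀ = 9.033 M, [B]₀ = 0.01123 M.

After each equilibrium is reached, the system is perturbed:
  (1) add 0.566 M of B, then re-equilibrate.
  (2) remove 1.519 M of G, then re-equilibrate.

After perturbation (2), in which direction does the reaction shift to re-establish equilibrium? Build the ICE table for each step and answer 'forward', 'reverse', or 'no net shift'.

Q₀ = 1.7111e-07 vs Keq = 0.03031 ⇒ Q<K, forward
Step 1:
                    G           B
  I             9.033     0.01123
  C            -3.439       2.292
  E             5.594       2.304
  solve Keq expr → x = 1.146; check Q = 0.03031
Then add 0.566 M of B.
Step 2:
                    G           B
  I             5.594        2.87
  C            0.4366     -0.2911
  E             6.031       2.579
  solve Keq expr → x = -0.1455; check Q = 0.03031
Then remove 1.519 M of G.
Step 3:
                    G           B
  I             4.512       2.579
  C            0.7319     -0.4879
  E             5.244       2.091
  solve Keq expr → x = -0.244; check Q = 0.03031

Direction: reverse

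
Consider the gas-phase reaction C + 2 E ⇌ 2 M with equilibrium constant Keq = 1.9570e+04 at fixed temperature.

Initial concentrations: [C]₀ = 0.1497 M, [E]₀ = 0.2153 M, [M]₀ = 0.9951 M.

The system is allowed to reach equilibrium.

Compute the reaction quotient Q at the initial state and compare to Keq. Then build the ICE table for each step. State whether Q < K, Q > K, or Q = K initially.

Q₀ = 142.7 vs Keq = 1.9570e+04 ⇒ Q<K, forward
Step 1:
                    C           E           M
  init         0.1497      0.2153      0.9951
  Δ          -0.09039     -0.1808      0.1808
  eq          0.05931     0.03452       1.176
  solve Keq expr → x = 0.09039; check Q = 1.9570e+04

Q₀ = 142.7; Q < K (proceeds forward)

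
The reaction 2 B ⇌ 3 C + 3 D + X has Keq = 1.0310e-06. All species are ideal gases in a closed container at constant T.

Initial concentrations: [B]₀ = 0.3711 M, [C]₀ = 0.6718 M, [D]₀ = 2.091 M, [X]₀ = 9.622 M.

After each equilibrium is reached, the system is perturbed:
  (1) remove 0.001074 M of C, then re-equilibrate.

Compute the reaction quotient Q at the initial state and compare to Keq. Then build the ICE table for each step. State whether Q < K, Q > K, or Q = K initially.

Q₀ = 193.7; Q > K (proceeds reverse)

Q₀ = 193.7 vs Keq = 1.0310e-06 ⇒ Q>K, reverse
Step 1:
                    B           C           D           X
  init         0.3711      0.6718       2.091       9.622
  Δ            0.4459     -0.6689     -0.6689      -0.223
  eq            0.817    0.002942       1.422       9.399
  solve Keq expr → x = -0.223; check Q = 1.0310e-06
Then remove 0.001074 M of C.
Step 2:
                    B           C           D           X
  init          0.817    0.001868       1.422       9.399
  Δ       -7.1336e-04     0.00107     0.00107  3.5668e-04
  eq           0.8163    0.002938       1.423       9.399
  solve Keq expr → x = 3.5668e-04; check Q = 1.0310e-06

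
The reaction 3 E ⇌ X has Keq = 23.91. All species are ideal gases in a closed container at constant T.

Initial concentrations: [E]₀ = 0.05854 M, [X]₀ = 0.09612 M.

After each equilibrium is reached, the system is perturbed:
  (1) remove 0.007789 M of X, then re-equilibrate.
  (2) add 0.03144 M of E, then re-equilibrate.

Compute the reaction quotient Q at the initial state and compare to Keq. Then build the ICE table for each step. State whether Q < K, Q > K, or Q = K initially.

Q₀ = 479.1 vs Keq = 23.91 ⇒ Q>K, reverse
Step 1:
                    E           X
  Initial     0.05854     0.09612
  Change      0.08337    -0.02779
  Equil        0.1419     0.06833
  solve Keq expr → x = -0.02779; check Q = 23.91
Then remove 0.007789 M of X.
Step 2:
                    E           X
  Initial      0.1419     0.06054
  Change    -0.004496    0.001499
  Equil        0.1374     0.06204
  solve Keq expr → x = 0.001499; check Q = 23.91
Then add 0.03144 M of E.
Step 3:
                    E           X
  Initial      0.1689     0.06204
  Change     -0.02544    0.008481
  Equil        0.1434     0.07052
  solve Keq expr → x = 0.008481; check Q = 23.91

Q₀ = 479.1; Q > K (proceeds reverse)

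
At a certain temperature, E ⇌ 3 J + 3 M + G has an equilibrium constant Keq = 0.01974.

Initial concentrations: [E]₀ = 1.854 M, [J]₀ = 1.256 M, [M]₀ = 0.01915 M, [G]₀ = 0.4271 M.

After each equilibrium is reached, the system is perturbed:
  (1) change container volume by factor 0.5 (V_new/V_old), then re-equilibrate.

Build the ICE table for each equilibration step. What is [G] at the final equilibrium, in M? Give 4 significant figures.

[G]_eq = 0.8961 M

Q₀ = 3.2055e-06 vs Keq = 0.01974 ⇒ Q<K, forward
Step 1:
                    E           J           M           G
  I             1.854       1.256     0.01915      0.4271
  C            -0.084       0.252       0.252       0.084
  E              1.77       1.508      0.2711      0.5111
  solve Keq expr → x = 0.084; check Q = 0.01974
Then change container volume by factor 0.5 (V_new/V_old).
Step 2:
                    E           J           M           G
  I              3.54       3.016      0.5423       1.022
  C            0.1261     -0.3784     -0.3784     -0.1261
  E             3.666       2.638      0.1639      0.8961
  solve Keq expr → x = -0.1261; check Q = 0.01974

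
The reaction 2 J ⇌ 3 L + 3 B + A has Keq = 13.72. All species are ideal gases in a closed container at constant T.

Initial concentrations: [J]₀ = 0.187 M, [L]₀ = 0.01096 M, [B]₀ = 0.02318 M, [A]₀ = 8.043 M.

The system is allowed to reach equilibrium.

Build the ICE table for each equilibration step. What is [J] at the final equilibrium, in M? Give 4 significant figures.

Q₀ = 3.7714e-09 vs Keq = 13.72 ⇒ Q<K, forward
Step 1:
                    J           L           B           A
  init          0.187     0.01096     0.02318       8.043
  Δ           -0.1712      0.2568      0.2568      0.0856
  eq           0.0158      0.2678        0.28       8.129
  solve Keq expr → x = 0.0856; check Q = 13.72

[J]_eq = 0.0158 M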